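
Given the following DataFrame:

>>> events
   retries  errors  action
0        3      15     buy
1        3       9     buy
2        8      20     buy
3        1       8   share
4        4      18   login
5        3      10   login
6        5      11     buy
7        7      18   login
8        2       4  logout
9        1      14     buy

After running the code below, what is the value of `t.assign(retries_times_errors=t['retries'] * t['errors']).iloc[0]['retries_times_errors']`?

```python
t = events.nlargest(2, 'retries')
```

take 2 rows with largest retries:
   retries  errors action
2        8      20    buy
7        7      18  login
add column retries_times_errors = t['retries'] * t['errors']:
   retries  errors action  retries_times_errors
2        8      20    buy                   160
7        7      18  login                   126
Hence 160.

160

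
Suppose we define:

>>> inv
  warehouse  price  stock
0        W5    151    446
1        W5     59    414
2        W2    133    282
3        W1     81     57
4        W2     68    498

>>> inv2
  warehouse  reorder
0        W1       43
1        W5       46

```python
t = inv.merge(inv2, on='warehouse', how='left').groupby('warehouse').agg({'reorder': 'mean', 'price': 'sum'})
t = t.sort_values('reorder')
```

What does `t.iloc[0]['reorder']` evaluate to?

43.0

merge on 'warehouse' (how='left') → 5 rows:
  warehouse  price  stock  reorder
0        W5    151    446     46.0
1        W5     59    414     46.0
2        W2    133    282      NaN
3        W1     81     57     43.0
4        W2     68    498      NaN
group by warehouse: mean(reorder), sum(price):
           reorder  price
warehouse                
W1            43.0     81
W2             NaN    201
W5            46.0    210
sort by reorder:
           reorder  price
warehouse                
W1            43.0     81
W5            46.0    210
W2             NaN    201
Finally, value at position 0, column 'reorder' = 43.0.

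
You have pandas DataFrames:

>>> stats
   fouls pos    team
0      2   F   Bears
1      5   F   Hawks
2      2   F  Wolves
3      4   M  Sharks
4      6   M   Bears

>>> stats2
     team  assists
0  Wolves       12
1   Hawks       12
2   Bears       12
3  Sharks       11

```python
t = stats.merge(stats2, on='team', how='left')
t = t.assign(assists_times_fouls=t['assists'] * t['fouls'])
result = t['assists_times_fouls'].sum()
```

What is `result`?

merge on 'team' (how='left') → 5 rows:
   fouls pos    team  assists
0      2   F   Bears       12
1      5   F   Hawks       12
2      2   F  Wolves       12
3      4   M  Sharks       11
4      6   M   Bears       12
add column assists_times_fouls = t['assists'] * t['fouls']:
   fouls pos    team  assists  assists_times_fouls
0      2   F   Bears       12                   24
1      5   F   Hawks       12                   60
2      2   F  Wolves       12                   24
3      4   M  Sharks       11                   44
4      6   M   Bears       12                   72
Then the sum of column 'assists_times_fouls': 224

224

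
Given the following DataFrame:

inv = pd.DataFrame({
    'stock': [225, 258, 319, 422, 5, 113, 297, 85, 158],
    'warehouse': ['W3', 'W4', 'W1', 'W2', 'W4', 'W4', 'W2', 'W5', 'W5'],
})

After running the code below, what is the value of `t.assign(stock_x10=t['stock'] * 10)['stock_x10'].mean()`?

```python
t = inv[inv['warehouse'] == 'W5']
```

1215.0

filter rows where warehouse == 'W5':
   stock warehouse
7     85        W5
8    158        W5
add column stock_x10 = t['stock'] * 10:
   stock warehouse  stock_x10
7     85        W5        850
8    158        W5       1580
The mean of column 'stock_x10' is 1215.0.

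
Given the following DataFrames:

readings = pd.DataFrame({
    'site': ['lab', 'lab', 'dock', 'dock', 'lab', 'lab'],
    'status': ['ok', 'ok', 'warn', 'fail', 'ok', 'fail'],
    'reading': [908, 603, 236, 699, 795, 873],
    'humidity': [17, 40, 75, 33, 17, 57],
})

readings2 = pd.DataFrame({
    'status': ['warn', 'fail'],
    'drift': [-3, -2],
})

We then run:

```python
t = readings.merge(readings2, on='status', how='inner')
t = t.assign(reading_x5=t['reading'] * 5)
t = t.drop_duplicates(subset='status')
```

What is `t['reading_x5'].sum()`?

4675

merge on 'status' (how='inner') → 3 rows:
   site status  reading  humidity  drift
0  dock   warn      236        75     -3
1  dock   fail      699        33     -2
2   lab   fail      873        57     -2
add column reading_x5 = t['reading'] * 5:
   site status  reading  humidity  drift  reading_x5
0  dock   warn      236        75     -3        1180
1  dock   fail      699        33     -2        3495
2   lab   fail      873        57     -2        4365
drop duplicate status (keep=first):
   site status  reading  humidity  drift  reading_x5
0  dock   warn      236        75     -3        1180
1  dock   fail      699        33     -2        3495
Then the sum of column 'reading_x5': 4675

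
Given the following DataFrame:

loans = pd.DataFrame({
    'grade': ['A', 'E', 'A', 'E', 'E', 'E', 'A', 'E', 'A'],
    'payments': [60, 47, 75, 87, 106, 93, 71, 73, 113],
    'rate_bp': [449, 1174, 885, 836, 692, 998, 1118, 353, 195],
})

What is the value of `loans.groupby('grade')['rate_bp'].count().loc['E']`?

group by grade, count of rate_bp:
grade
A    4
E    5
Name: rate_bp, dtype: int64

5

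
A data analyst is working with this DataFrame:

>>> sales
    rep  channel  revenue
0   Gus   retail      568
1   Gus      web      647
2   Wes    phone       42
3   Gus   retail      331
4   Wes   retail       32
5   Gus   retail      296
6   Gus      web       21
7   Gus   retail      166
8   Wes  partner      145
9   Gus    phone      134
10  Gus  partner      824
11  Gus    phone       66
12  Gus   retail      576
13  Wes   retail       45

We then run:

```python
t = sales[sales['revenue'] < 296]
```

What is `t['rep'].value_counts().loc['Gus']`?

4

filter rows where revenue < 296:
    rep  channel  revenue
2   Wes    phone       42
4   Wes   retail       32
6   Gus      web       21
7   Gus   retail      166
8   Wes  partner      145
9   Gus    phone      134
11  Gus    phone       66
13  Wes   retail       45
value_counts of rep:
rep
Wes    4
Gus    4
Name: count, dtype: int64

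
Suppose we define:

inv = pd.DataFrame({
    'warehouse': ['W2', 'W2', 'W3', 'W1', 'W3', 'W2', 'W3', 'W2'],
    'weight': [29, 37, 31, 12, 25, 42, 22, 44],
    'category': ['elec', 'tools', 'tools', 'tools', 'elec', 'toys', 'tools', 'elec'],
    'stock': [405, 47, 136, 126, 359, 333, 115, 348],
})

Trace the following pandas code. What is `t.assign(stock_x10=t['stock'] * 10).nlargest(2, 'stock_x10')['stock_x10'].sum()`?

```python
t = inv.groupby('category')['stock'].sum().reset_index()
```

15360

group by category, sum of stock:
category
elec     1112
tools     424
toys      333
Name: stock, dtype: int64
reset_index():
  category  stock
0     elec   1112
1    tools    424
2     toys    333
add column stock_x10 = t['stock'] * 10:
  category  stock  stock_x10
0     elec   1112      11120
1    tools    424       4240
2     toys    333       3330
take 2 rows with largest stock_x10:
  category  stock  stock_x10
0     elec   1112      11120
1    tools    424       4240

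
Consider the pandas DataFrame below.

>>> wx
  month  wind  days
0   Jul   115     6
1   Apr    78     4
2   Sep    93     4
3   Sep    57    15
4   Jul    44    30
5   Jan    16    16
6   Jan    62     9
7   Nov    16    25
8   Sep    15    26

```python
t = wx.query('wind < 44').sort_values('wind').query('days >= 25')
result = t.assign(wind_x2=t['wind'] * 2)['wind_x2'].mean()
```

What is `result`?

filter rows where wind < 44:
  month  wind  days
5   Jan    16    16
7   Nov    16    25
8   Sep    15    26
sort by wind:
  month  wind  days
8   Sep    15    26
5   Jan    16    16
7   Nov    16    25
filter rows where days >= 25:
  month  wind  days
8   Sep    15    26
7   Nov    16    25
add column wind_x2 = t['wind'] * 2:
  month  wind  days  wind_x2
8   Sep    15    26       30
7   Nov    16    25       32

31.0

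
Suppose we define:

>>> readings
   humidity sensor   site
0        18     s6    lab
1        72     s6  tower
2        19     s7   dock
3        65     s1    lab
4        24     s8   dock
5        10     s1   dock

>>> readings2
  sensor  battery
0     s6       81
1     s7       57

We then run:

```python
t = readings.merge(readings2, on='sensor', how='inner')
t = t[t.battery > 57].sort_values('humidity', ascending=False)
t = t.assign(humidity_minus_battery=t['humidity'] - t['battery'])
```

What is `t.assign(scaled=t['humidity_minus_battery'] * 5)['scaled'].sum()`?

-360

merge on 'sensor' (how='inner') → 3 rows:
   humidity sensor   site  battery
0        18     s6    lab       81
1        72     s6  tower       81
2        19     s7   dock       57
filter rows where battery > 57:
   humidity sensor   site  battery
0        18     s6    lab       81
1        72     s6  tower       81
sort by humidity descending:
   humidity sensor   site  battery
1        72     s6  tower       81
0        18     s6    lab       81
add column humidity_minus_battery = t['humidity'] - t['battery']:
   humidity sensor   site  battery  humidity_minus_battery
1        72     s6  tower       81                      -9
0        18     s6    lab       81                     -63
add column scaled = t['humidity_minus_battery'] * 5:
   humidity sensor   site  battery  humidity_minus_battery  scaled
1        72     s6  tower       81                      -9     -45
0        18     s6    lab       81                     -63    -315
Then the sum of column 'scaled': -360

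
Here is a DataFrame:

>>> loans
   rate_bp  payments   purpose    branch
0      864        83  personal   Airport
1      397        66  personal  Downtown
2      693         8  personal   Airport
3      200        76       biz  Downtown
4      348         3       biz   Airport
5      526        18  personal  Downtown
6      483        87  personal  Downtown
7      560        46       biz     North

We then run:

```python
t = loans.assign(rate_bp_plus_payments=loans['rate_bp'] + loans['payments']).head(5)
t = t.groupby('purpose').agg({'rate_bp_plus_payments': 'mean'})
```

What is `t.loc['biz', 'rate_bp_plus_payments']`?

313.5

add column rate_bp_plus_payments = loans['rate_bp'] + loans['payments']:
   rate_bp  payments   purpose    branch  rate_bp_plus_payments
0      864        83  personal   Airport                    947
1      397        66  personal  Downtown                    463
2      693         8  personal   Airport                    701
3      200        76       biz  Downtown                    276
4      348         3       biz   Airport                    351
5      526        18  personal  Downtown                    544
6      483        87  personal  Downtown                    570
7      560        46       biz     North                    606
take first 5 rows:
   rate_bp  payments   purpose    branch  rate_bp_plus_payments
0      864        83  personal   Airport                    947
1      397        66  personal  Downtown                    463
2      693         8  personal   Airport                    701
3      200        76       biz  Downtown                    276
4      348         3       biz   Airport                    351
group by purpose, mean of rate_bp_plus_payments:
          rate_bp_plus_payments
purpose                        
biz                  313.500000
personal             703.666667
Finally, value at row 'biz', column 'rate_bp_plus_payments' = 313.5.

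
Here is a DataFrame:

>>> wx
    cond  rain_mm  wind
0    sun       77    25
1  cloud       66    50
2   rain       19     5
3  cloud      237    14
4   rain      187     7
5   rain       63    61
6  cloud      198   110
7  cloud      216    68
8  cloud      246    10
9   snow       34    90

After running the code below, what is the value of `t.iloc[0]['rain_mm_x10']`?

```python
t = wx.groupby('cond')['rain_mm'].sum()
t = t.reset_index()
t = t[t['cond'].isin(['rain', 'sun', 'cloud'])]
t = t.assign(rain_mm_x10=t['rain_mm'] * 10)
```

group by cond, sum of rain_mm:
cond
cloud    963
rain     269
snow      34
sun       77
Name: rain_mm, dtype: int64
reset_index():
    cond  rain_mm
0  cloud      963
1   rain      269
2   snow       34
3    sun       77
filter rows where cond in ['rain', 'sun', 'cloud']:
    cond  rain_mm
0  cloud      963
1   rain      269
3    sun       77
add column rain_mm_x10 = t['rain_mm'] * 10:
    cond  rain_mm  rain_mm_x10
0  cloud      963         9630
1   rain      269         2690
3    sun       77          770

9630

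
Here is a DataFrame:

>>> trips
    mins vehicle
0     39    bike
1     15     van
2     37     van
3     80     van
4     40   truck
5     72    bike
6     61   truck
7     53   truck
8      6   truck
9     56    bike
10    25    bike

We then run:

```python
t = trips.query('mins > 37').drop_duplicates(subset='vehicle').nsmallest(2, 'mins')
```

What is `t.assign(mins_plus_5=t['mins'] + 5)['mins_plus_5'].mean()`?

filter rows where mins > 37:
   mins vehicle
0    39    bike
3    80     van
4    40   truck
5    72    bike
6    61   truck
7    53   truck
9    56    bike
drop duplicate vehicle (keep=first):
   mins vehicle
0    39    bike
3    80     van
4    40   truck
take 2 rows with smallest mins:
   mins vehicle
0    39    bike
4    40   truck
add column mins_plus_5 = t['mins'] + 5:
   mins vehicle  mins_plus_5
0    39    bike           44
4    40   truck           45
Then the mean of column 'mins_plus_5': 44.5

44.5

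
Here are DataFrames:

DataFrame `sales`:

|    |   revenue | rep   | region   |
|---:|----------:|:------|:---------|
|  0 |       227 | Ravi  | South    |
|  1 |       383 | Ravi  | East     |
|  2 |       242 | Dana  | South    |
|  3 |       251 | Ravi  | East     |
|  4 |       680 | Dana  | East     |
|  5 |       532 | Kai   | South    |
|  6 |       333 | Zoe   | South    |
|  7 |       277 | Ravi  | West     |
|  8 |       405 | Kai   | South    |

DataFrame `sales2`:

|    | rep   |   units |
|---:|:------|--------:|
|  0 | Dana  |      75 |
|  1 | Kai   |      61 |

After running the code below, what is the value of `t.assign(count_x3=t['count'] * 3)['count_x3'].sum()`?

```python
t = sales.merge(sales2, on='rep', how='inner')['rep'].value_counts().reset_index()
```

merge on 'rep' (how='inner') → 4 rows:
   revenue   rep region  units
0      242  Dana  South     75
1      680  Dana   East     75
2      532   Kai  South     61
3      405   Kai  South     61
value_counts of rep:
rep
Dana    2
Kai     2
Name: count, dtype: int64
reset_index():
    rep  count
0  Dana      2
1   Kai      2
add column count_x3 = t['count'] * 3:
    rep  count  count_x3
0  Dana      2         6
1   Kai      2         6
Reading off the sum of column 'count_x3', we get 12.

12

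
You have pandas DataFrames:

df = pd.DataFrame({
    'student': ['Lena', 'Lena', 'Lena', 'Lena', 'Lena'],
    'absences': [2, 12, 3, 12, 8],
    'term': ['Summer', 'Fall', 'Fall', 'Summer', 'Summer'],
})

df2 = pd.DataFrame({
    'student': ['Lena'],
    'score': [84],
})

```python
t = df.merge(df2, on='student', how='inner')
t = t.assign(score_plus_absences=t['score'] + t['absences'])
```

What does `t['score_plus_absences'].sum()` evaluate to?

merge on 'student' (how='inner') → 5 rows:
  student  absences    term  score
0    Lena         2  Summer     84
1    Lena        12    Fall     84
2    Lena         3    Fall     84
3    Lena        12  Summer     84
4    Lena         8  Summer     84
add column score_plus_absences = t['score'] + t['absences']:
  student  absences    term  score  score_plus_absences
0    Lena         2  Summer     84                   86
1    Lena        12    Fall     84                   96
2    Lena         3    Fall     84                   87
3    Lena        12  Summer     84                   96
4    Lena         8  Summer     84                   92
Reading off the sum of column 'score_plus_absences', we get 457.

457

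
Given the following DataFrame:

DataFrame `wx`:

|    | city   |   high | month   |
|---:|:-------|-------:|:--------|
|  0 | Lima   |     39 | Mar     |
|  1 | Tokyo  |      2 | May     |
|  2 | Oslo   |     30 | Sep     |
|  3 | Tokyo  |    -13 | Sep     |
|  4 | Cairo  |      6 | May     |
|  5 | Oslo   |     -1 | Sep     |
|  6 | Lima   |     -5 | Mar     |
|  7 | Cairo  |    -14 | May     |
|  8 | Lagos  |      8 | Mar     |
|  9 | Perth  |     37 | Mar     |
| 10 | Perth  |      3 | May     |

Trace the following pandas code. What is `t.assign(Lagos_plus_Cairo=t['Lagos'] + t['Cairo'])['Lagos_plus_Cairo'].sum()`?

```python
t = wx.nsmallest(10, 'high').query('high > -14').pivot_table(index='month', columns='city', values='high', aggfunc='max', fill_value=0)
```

take 10 rows with smallest high:
     city  high month
7   Cairo   -14   May
3   Tokyo   -13   Sep
6    Lima    -5   Mar
5    Oslo    -1   Sep
1   Tokyo     2   May
10  Perth     3   May
4   Cairo     6   May
8   Lagos     8   Mar
2    Oslo    30   Sep
9   Perth    37   Mar
filter rows where high > -14:
     city  high month
3   Tokyo   -13   Sep
6    Lima    -5   Mar
5    Oslo    -1   Sep
1   Tokyo     2   May
10  Perth     3   May
4   Cairo     6   May
8   Lagos     8   Mar
2    Oslo    30   Sep
9   Perth    37   Mar
pivot: rows=month, cols=city, max(high):
city   Cairo  Lagos  Lima  Oslo  Perth  Tokyo
month                                        
Mar        0      8    -5     0     37      0
May        6      0     0     0      3      2
Sep        0      0     0    30      0    -13
add column Lagos_plus_Cairo = t['Lagos'] + t['Cairo']:
city   Cairo  Lagos  Lima  Oslo  Perth  Tokyo  Lagos_plus_Cairo
month                                                          
Mar        0      8    -5     0     37      0                 8
May        6      0     0     0      3      2                 6
Sep        0      0     0    30      0    -13                 0
sum of column 'Lagos_plus_Cairo' → 14

14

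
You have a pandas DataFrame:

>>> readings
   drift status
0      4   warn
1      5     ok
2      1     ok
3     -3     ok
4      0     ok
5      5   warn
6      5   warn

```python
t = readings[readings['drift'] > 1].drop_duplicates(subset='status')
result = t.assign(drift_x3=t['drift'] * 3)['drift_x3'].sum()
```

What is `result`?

filter rows where drift > 1:
   drift status
0      4   warn
1      5     ok
5      5   warn
6      5   warn
drop duplicate status (keep=first):
   drift status
0      4   warn
1      5     ok
add column drift_x3 = t['drift'] * 3:
   drift status  drift_x3
0      4   warn        12
1      5     ok        15
Then the sum of column 'drift_x3': 27

27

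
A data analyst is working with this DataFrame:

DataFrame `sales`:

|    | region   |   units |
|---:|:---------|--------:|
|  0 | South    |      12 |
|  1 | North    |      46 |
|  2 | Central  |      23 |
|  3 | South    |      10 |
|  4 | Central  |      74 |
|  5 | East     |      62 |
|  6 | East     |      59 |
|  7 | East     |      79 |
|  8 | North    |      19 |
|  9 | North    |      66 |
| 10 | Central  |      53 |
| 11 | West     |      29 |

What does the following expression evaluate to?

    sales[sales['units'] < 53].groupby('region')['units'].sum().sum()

filter rows where units < 53:
     region  units
0     South     12
1     North     46
2   Central     23
3     South     10
8     North     19
11     West     29
group by region, sum of units:
region
Central    23
North      65
South      22
West       29
Name: units, dtype: int64
Reading off the sum of the resulting series, we get 139.

139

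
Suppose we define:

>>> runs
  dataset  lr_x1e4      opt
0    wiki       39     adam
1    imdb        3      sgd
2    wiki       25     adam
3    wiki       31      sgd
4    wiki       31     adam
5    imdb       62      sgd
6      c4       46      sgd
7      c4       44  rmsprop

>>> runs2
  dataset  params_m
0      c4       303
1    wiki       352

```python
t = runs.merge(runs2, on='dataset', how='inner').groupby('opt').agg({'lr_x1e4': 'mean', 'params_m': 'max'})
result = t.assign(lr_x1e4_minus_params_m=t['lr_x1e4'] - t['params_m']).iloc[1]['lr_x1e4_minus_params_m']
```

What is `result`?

-259.0

merge on 'dataset' (how='inner') → 6 rows:
  dataset  lr_x1e4      opt  params_m
0    wiki       39     adam       352
1    wiki       25     adam       352
2    wiki       31      sgd       352
3    wiki       31     adam       352
4      c4       46      sgd       303
5      c4       44  rmsprop       303
group by opt: mean(lr_x1e4), max(params_m):
           lr_x1e4  params_m
opt                         
adam     31.666667       352
rmsprop  44.000000       303
sgd      38.500000       352
add column lr_x1e4_minus_params_m = t['lr_x1e4'] - t['params_m']:
           lr_x1e4  params_m  lr_x1e4_minus_params_m
opt                                                 
adam     31.666667       352             -320.333333
rmsprop  44.000000       303             -259.000000
sgd      38.500000       352             -313.500000
Finally, value at position 1, column 'lr_x1e4_minus_params_m' = -259.0.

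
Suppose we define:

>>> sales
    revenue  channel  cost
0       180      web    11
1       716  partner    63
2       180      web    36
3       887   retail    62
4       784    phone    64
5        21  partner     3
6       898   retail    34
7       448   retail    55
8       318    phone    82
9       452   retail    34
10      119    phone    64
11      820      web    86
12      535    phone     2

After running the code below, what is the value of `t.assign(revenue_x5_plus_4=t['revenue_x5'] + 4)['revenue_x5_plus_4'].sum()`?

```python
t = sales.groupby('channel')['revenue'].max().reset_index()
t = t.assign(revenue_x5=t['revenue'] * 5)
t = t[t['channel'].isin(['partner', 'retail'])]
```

8078

group by channel, max of revenue:
channel
partner    716
phone      784
retail     898
web        820
Name: revenue, dtype: int64
reset_index():
   channel  revenue
0  partner      716
1    phone      784
2   retail      898
3      web      820
add column revenue_x5 = t['revenue'] * 5:
   channel  revenue  revenue_x5
0  partner      716        3580
1    phone      784        3920
2   retail      898        4490
3      web      820        4100
filter rows where channel in ['partner', 'retail']:
   channel  revenue  revenue_x5
0  partner      716        3580
2   retail      898        4490
add column revenue_x5_plus_4 = t['revenue_x5'] + 4:
   channel  revenue  revenue_x5  revenue_x5_plus_4
0  partner      716        3580               3584
2   retail      898        4490               4494
So sum() = 8078.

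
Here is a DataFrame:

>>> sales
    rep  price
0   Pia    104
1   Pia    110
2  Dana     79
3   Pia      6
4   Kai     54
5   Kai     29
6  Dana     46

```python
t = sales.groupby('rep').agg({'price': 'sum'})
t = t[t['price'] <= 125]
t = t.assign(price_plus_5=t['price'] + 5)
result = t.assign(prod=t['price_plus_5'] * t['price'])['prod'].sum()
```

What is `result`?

group by rep, sum of price:
      price
rep        
Dana    125
Kai      83
Pia     220
filter rows where price <= 125:
      price
rep        
Dana    125
Kai      83
add column price_plus_5 = t['price'] + 5:
      price  price_plus_5
rep                      
Dana    125           130
Kai      83            88
add column prod = t['price_plus_5'] * t['price']:
      price  price_plus_5   prod
rep                             
Dana    125           130  16250
Kai      83            88   7304
Finally, sum of column 'prod' = 23554.

23554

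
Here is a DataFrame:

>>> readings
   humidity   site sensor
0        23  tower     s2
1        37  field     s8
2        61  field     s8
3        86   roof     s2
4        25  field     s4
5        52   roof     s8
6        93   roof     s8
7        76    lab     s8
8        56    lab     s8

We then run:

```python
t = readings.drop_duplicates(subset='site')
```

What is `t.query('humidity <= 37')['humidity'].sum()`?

drop duplicate site (keep=first):
   humidity   site sensor
0        23  tower     s2
1        37  field     s8
3        86   roof     s2
7        76    lab     s8
filter rows where humidity <= 37:
   humidity   site sensor
0        23  tower     s2
1        37  field     s8
The sum of column 'humidity' is 60.

60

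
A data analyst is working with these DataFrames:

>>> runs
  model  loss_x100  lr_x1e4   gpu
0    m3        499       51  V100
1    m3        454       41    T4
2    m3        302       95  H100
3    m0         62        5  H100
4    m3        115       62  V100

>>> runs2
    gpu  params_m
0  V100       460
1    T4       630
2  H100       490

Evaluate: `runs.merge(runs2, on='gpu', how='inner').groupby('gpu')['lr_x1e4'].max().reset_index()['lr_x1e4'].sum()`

198

merge on 'gpu' (how='inner') → 5 rows:
  model  loss_x100  lr_x1e4   gpu  params_m
0    m3        499       51  V100       460
1    m3        454       41    T4       630
2    m3        302       95  H100       490
3    m0         62        5  H100       490
4    m3        115       62  V100       460
group by gpu, max of lr_x1e4:
gpu
H100    95
T4      41
V100    62
Name: lr_x1e4, dtype: int64
reset_index():
    gpu  lr_x1e4
0  H100       95
1    T4       41
2  V100       62
So sum() = 198.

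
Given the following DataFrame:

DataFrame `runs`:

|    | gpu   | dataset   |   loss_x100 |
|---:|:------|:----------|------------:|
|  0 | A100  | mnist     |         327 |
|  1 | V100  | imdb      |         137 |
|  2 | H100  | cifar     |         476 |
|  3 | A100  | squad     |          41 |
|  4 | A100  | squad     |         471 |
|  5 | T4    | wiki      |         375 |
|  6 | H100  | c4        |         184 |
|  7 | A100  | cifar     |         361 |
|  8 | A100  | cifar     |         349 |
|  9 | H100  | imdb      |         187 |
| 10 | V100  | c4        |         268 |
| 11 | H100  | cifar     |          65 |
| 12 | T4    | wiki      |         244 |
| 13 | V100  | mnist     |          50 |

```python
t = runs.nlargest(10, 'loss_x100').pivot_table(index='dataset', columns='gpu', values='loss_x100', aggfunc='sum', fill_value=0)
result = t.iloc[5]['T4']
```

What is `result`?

take 10 rows with largest loss_x100:
     gpu dataset  loss_x100
2   H100   cifar        476
4   A100   squad        471
5     T4    wiki        375
7   A100   cifar        361
8   A100   cifar        349
0   A100   mnist        327
10  V100      c4        268
12    T4    wiki        244
9   H100    imdb        187
6   H100      c4        184
pivot: rows=dataset, cols=gpu, sum(loss_x100):
gpu      A100  H100   T4  V100
dataset                       
c4          0   184    0   268
cifar     710   476    0     0
imdb        0   187    0     0
mnist     327     0    0     0
squad     471     0    0     0
wiki        0     0  619     0

619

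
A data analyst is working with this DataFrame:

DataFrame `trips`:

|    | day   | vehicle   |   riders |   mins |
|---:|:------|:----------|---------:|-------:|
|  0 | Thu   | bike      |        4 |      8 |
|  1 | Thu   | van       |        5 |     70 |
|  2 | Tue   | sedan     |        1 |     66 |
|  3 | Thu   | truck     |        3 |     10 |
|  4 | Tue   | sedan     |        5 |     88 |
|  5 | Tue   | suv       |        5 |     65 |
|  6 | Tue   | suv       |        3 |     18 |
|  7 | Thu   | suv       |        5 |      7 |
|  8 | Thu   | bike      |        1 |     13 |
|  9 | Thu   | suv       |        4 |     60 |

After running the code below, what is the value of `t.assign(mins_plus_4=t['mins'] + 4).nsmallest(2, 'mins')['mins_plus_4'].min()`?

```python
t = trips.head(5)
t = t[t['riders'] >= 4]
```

12

take first 5 rows:
   day vehicle  riders  mins
0  Thu    bike       4     8
1  Thu     van       5    70
2  Tue   sedan       1    66
3  Thu   truck       3    10
4  Tue   sedan       5    88
filter rows where riders >= 4:
   day vehicle  riders  mins
0  Thu    bike       4     8
1  Thu     van       5    70
4  Tue   sedan       5    88
add column mins_plus_4 = t['mins'] + 4:
   day vehicle  riders  mins  mins_plus_4
0  Thu    bike       4     8           12
1  Thu     van       5    70           74
4  Tue   sedan       5    88           92
take 2 rows with smallest mins:
   day vehicle  riders  mins  mins_plus_4
0  Thu    bike       4     8           12
1  Thu     van       5    70           74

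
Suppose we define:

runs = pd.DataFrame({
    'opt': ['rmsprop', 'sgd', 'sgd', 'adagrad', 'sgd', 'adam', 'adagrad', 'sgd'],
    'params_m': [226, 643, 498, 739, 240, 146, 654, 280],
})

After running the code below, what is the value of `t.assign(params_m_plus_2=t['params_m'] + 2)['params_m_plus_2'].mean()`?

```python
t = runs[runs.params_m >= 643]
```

680.666666667

filter rows where params_m >= 643:
       opt  params_m
1      sgd       643
3  adagrad       739
6  adagrad       654
add column params_m_plus_2 = t['params_m'] + 2:
       opt  params_m  params_m_plus_2
1      sgd       643              645
3  adagrad       739              741
6  adagrad       654              656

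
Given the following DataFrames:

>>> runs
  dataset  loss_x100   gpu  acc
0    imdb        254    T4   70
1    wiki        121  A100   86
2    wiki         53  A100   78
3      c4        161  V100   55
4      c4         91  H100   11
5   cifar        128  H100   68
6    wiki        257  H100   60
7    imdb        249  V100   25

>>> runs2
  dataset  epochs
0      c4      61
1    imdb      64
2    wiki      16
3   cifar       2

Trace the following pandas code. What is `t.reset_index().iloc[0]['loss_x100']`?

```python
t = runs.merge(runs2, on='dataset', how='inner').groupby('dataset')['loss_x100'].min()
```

91

merge on 'dataset' (how='inner') → 8 rows:
  dataset  loss_x100   gpu  acc  epochs
0    imdb        254    T4   70      64
1    wiki        121  A100   86      16
2    wiki         53  A100   78      16
3      c4        161  V100   55      61
4      c4         91  H100   11      61
5   cifar        128  H100   68       2
6    wiki        257  H100   60      16
7    imdb        249  V100   25      64
group by dataset, min of loss_x100:
dataset
c4        91
cifar    128
imdb     249
wiki      53
Name: loss_x100, dtype: int64
reset_index():
  dataset  loss_x100
0      c4         91
1   cifar        128
2    imdb        249
3    wiki         53
Reading off the value at position 0, column 'loss_x100', we get 91.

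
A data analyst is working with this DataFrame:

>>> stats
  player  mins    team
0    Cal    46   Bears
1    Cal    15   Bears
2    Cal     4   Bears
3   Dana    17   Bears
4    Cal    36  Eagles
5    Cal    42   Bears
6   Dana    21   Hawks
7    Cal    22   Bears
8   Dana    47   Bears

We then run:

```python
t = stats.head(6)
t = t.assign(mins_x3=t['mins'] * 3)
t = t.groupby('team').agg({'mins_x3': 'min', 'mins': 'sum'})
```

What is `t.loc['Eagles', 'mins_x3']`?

108

take first 6 rows:
  player  mins    team
0    Cal    46   Bears
1    Cal    15   Bears
2    Cal     4   Bears
3   Dana    17   Bears
4    Cal    36  Eagles
5    Cal    42   Bears
add column mins_x3 = t['mins'] * 3:
  player  mins    team  mins_x3
0    Cal    46   Bears      138
1    Cal    15   Bears       45
2    Cal     4   Bears       12
3   Dana    17   Bears       51
4    Cal    36  Eagles      108
5    Cal    42   Bears      126
group by team: min(mins_x3), sum(mins):
        mins_x3  mins
team                 
Bears        12   124
Eagles      108    36
The value at row 'Eagles', column 'mins_x3' is 108.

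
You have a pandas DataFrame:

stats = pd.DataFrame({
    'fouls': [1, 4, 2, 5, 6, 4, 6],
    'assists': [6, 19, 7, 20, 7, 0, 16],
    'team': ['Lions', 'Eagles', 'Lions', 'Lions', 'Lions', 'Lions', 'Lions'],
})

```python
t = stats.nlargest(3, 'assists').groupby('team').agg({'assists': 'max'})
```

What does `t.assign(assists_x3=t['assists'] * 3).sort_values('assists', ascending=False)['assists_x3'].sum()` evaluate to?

take 3 rows with largest assists:
   fouls  assists    team
3      5       20   Lions
1      4       19  Eagles
6      6       16   Lions
group by team, max of assists:
        assists
team           
Eagles       19
Lions        20
add column assists_x3 = t['assists'] * 3:
        assists  assists_x3
team                       
Eagles       19          57
Lions        20          60
sort by assists descending:
        assists  assists_x3
team                       
Lions        20          60
Eagles       19          57
The sum of column 'assists_x3' is 117.

117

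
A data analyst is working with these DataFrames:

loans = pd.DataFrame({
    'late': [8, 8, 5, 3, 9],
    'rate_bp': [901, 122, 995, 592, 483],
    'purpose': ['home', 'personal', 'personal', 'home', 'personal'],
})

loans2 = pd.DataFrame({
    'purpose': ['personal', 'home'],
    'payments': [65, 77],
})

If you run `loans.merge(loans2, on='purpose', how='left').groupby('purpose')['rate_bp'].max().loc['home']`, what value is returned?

901

merge on 'purpose' (how='left') → 5 rows:
   late  rate_bp   purpose  payments
0     8      901      home        77
1     8      122  personal        65
2     5      995  personal        65
3     3      592      home        77
4     9      483  personal        65
group by purpose, max of rate_bp:
purpose
home        901
personal    995
Name: rate_bp, dtype: int64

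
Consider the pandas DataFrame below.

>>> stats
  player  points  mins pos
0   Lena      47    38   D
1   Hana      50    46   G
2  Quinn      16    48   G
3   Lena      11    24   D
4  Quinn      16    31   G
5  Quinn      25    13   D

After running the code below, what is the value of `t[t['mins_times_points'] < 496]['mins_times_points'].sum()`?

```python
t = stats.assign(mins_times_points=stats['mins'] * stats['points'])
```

add column mins_times_points = stats['mins'] * stats['points']:
  player  points  mins pos  mins_times_points
0   Lena      47    38   D               1786
1   Hana      50    46   G               2300
2  Quinn      16    48   G                768
3   Lena      11    24   D                264
4  Quinn      16    31   G                496
5  Quinn      25    13   D                325
filter rows where mins_times_points < 496:
  player  points  mins pos  mins_times_points
3   Lena      11    24   D                264
5  Quinn      25    13   D                325
The sum of column 'mins_times_points' is 589.

589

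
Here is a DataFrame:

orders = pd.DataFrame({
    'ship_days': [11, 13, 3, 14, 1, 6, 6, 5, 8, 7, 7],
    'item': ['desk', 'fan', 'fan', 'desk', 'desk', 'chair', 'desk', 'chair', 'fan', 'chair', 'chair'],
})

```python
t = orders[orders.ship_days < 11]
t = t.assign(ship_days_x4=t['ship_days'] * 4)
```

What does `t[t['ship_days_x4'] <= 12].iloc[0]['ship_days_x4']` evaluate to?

filter rows where ship_days < 11:
    ship_days   item
2           3    fan
4           1   desk
5           6  chair
6           6   desk
7           5  chair
8           8    fan
9           7  chair
10          7  chair
add column ship_days_x4 = t['ship_days'] * 4:
    ship_days   item  ship_days_x4
2           3    fan            12
4           1   desk             4
5           6  chair            24
6           6   desk            24
7           5  chair            20
8           8    fan            32
9           7  chair            28
10          7  chair            28
filter rows where ship_days_x4 <= 12:
   ship_days  item  ship_days_x4
2          3   fan            12
4          1  desk             4
So iloc[0]['ship_days_x4'] = 12.

12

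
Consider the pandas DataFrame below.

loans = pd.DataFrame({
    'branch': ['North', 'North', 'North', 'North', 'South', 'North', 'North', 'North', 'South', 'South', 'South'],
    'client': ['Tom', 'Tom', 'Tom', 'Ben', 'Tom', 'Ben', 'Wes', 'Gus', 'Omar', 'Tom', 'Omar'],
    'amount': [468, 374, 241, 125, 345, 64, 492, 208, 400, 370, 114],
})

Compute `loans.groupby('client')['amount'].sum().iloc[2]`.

514

group by client, sum of amount:
client
Ben      189
Gus      208
Omar     514
Tom     1798
Wes      492
Name: amount, dtype: int64
The value at position 2 is 514.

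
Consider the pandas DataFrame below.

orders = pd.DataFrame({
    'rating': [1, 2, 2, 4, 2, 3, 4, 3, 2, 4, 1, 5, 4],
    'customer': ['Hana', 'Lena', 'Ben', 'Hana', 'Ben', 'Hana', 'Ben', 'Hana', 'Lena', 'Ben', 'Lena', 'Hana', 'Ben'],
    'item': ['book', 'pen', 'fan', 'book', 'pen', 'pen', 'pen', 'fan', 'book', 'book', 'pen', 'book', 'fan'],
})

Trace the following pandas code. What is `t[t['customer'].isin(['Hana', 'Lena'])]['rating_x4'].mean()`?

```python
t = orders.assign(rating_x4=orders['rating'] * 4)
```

10.5

add column rating_x4 = orders['rating'] * 4:
    rating customer  item  rating_x4
0        1     Hana  book          4
1        2     Lena   pen          8
2        2      Ben   fan          8
3        4     Hana  book         16
4        2      Ben   pen          8
5        3     Hana   pen         12
6        4      Ben   pen         16
7        3     Hana   fan         12
8        2     Lena  book          8
9        4      Ben  book         16
10       1     Lena   pen          4
11       5     Hana  book         20
12       4      Ben   fan         16
filter rows where customer in ['Hana', 'Lena']:
    rating customer  item  rating_x4
0        1     Hana  book          4
1        2     Lena   pen          8
3        4     Hana  book         16
5        3     Hana   pen         12
7        3     Hana   fan         12
8        2     Lena  book          8
10       1     Lena   pen          4
11       5     Hana  book         20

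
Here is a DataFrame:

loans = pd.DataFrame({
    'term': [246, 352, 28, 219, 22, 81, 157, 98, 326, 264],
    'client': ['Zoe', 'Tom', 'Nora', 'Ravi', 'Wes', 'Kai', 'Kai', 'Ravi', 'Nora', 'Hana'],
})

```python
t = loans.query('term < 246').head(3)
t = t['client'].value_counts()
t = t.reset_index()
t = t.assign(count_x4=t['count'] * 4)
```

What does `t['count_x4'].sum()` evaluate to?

filter rows where term < 246:
   term client
2    28   Nora
3   219   Ravi
4    22    Wes
5    81    Kai
6   157    Kai
7    98   Ravi
take first 3 rows:
   term client
2    28   Nora
3   219   Ravi
4    22    Wes
value_counts of client:
client
Nora    1
Ravi    1
Wes     1
Name: count, dtype: int64
reset_index():
  client  count
0   Nora      1
1   Ravi      1
2    Wes      1
add column count_x4 = t['count'] * 4:
  client  count  count_x4
0   Nora      1         4
1   Ravi      1         4
2    Wes      1         4
Taking the sum of column 'count_x4' gives 12.

12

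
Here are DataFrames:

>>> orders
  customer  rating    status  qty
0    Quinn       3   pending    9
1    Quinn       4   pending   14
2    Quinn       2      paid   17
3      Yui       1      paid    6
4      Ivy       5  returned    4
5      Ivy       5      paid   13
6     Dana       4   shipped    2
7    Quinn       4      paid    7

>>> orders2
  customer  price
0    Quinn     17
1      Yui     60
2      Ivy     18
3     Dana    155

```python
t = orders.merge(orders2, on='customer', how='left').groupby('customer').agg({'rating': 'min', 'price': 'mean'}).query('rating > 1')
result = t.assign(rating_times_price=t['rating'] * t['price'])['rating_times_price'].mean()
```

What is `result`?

248.0

merge on 'customer' (how='left') → 8 rows:
  customer  rating    status  qty  price
0    Quinn       3   pending    9     17
1    Quinn       4   pending   14     17
2    Quinn       2      paid   17     17
3      Yui       1      paid    6     60
4      Ivy       5  returned    4     18
5      Ivy       5      paid   13     18
6     Dana       4   shipped    2    155
7    Quinn       4      paid    7     17
group by customer: min(rating), mean(price):
          rating  price
customer               
Dana           4  155.0
Ivy            5   18.0
Quinn          2   17.0
Yui            1   60.0
filter rows where rating > 1:
          rating  price
customer               
Dana           4  155.0
Ivy            5   18.0
Quinn          2   17.0
add column rating_times_price = t['rating'] * t['price']:
          rating  price  rating_times_price
customer                                   
Dana           4  155.0               620.0
Ivy            5   18.0                90.0
Quinn          2   17.0                34.0
mean of column 'rating_times_price' → 248.0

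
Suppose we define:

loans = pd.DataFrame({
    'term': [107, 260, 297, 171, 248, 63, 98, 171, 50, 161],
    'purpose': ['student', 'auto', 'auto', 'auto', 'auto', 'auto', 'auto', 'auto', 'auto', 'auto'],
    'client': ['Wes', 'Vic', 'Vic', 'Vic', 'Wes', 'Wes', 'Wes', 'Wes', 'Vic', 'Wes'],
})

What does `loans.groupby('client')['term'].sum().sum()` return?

1626

group by client, sum of term:
client
Vic    778
Wes    848
Name: term, dtype: int64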